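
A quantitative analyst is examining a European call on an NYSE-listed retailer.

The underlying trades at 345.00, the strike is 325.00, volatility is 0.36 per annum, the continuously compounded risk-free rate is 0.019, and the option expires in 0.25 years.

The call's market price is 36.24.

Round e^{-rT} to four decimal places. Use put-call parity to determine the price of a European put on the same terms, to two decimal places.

exp(−rT) = exp(−0.019·0.25) = 0.9953
Put-call parity: C − P = S − K·e^(−rT) = 345 − 325·0.9953 = 345 − 323.4725 = 21.5275
P = C − (C − P) = 36.24 − (21.5275) = 14.7125

14.71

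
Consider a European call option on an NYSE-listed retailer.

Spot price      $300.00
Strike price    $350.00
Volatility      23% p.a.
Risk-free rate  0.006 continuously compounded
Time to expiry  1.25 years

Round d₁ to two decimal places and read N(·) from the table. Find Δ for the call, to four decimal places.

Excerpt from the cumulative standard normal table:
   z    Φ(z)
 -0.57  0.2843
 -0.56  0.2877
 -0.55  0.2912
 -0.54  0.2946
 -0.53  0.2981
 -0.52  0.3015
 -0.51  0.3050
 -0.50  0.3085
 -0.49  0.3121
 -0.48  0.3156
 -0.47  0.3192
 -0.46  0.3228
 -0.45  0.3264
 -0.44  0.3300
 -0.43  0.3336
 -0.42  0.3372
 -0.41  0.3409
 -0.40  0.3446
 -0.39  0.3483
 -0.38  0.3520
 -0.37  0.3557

0.3300

T = 1.25;  σ√T = 0.2571
d₁ = [ln(300/350) + (0.006 + 0.23²/2)·1.25] / 0.2571 = [-0.1542 + 0.0406] / 0.2571 = -0.4417 ⇒ -0.44
N(d₁) = N(-0.44) = 0.3300
Δ_call = N(d₁) = 0.3300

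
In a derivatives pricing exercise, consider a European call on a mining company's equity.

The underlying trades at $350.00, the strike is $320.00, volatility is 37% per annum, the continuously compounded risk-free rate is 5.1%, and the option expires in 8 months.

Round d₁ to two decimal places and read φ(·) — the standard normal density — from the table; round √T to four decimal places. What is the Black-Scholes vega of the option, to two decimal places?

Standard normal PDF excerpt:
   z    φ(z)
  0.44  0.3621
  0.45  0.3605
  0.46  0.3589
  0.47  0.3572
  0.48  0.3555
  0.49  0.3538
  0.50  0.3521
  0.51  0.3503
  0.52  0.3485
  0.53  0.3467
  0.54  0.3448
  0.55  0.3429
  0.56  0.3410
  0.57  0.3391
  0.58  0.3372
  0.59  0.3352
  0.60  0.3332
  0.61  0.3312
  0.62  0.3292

97.45

σ√T = 0.37·√0.6667 = 0.3021
d₁ = [ln(350/320) + (0.051 + 0.37²/2)·0.6667] / 0.3021 = [0.0896 + 0.0796] / 0.3021 = 0.5602 → 0.56
√T = √0.6667 = 0.8165
φ(d₁) = φ(0.56) = 0.3410
vega = S·φ(d₁)·√T = 350·0.3410·0.8165 = 97.4493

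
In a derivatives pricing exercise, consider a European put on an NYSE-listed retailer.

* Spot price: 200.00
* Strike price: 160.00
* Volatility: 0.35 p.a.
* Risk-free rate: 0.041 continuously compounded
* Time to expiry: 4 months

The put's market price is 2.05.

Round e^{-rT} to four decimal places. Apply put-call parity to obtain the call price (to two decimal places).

e^(−rT) = e^(−0.041·0.3333) = 0.9864
Put-call parity: C − P = S − K·e^(−rT) = 200 − 160·0.9864 = 200 − 157.8240 = 42.1760
C = P + (C − P) = 2.05 + (42.1760) = 44.2260

44.23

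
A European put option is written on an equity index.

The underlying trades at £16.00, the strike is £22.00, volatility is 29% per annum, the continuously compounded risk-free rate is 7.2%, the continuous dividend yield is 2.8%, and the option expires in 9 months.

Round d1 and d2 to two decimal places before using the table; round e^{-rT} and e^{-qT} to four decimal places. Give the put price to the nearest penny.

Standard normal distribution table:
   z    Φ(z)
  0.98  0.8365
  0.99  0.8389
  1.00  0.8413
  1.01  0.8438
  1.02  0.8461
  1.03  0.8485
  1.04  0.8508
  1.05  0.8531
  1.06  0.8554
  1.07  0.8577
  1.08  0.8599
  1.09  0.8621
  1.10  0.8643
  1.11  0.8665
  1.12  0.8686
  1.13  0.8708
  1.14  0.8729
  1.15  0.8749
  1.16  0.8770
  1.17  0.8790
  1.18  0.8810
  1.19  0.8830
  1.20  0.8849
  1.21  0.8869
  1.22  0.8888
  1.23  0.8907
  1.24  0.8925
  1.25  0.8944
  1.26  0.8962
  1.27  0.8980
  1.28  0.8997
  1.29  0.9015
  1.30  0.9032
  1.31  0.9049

£5.46

σ√T = 0.29·√0.75 = 0.2511
d₁ = [ln(16/22) + (0.072 − 0.028 + 0.29²/2)·0.75] / 0.2511 = [-0.3185 + 0.0645] / 0.2511 = -1.0110 → -1.01
d₂ = d₁ − σ√T = -1.0110 − 0.2511 = -1.2622 → -1.26
exp(−qT) = exp(−0.028·0.75) = 0.9792;  exp(−rT) = exp(−0.072·0.75) = 0.9474
N(−d₂) = N(1.26) = 0.8962;  N(−d₁) = N(1.01) = 0.8438
P = 22·0.9474·0.8962 − 16·0.9792·0.8438 = 18.6793 − 13.2200 = 5.4593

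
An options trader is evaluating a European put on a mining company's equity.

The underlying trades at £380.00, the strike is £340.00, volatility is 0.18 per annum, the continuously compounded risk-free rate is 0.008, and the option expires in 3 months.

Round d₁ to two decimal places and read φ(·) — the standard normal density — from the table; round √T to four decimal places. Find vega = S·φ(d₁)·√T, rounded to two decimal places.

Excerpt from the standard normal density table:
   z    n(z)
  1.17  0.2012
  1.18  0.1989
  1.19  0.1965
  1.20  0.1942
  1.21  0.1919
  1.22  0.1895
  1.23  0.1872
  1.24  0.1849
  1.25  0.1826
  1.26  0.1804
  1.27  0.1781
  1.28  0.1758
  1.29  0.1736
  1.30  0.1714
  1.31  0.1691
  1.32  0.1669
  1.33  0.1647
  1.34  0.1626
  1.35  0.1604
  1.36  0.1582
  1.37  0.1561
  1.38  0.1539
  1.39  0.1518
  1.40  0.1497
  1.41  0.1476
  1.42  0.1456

32.57

T = 0.25;  σ√T = 0.0900
d₁ = [ln(380/340) + (0.008 + 0.18²/2)·0.25] / 0.0900 = [0.1112 + 0.0060] / 0.0900 = 1.3031 → 1.30
√T = √0.25 = 0.5000
φ(d₁) = φ(1.30) = 0.1714
vega = S·φ(d₁)·√T = 380·0.1714·0.5000 = 32.5660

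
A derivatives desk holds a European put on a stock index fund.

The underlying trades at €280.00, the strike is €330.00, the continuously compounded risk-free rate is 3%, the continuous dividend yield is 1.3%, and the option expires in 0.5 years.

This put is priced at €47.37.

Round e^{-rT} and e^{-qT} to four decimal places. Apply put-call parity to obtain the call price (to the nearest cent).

exp(−qT) = exp(−0.013·0.5) = 0.9935;  exp(−rT) = exp(−0.03·0.5) = 0.9851
Put-call parity: C − P = S·e^(−qT) − K·e^(−rT) = 280·0.9935 − 330·0.9851 = 278.1800 − 325.0830 = -46.9030
C = P + (C − P) = 47.37 + (-46.9030) = 0.4670

€0.47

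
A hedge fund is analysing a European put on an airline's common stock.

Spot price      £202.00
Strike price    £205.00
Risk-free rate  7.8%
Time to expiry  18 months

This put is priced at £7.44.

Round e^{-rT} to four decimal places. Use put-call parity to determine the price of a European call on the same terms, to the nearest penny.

exp(−rT) = exp(−0.078·1.5) = 0.8896
Put-call parity: C − P = S − K·e^(−rT) = 202 − 205·0.8896 = 202 − 182.3680 = 19.6320
C = P + (C − P) = 7.44 + (19.6320) = 27.0720

£27.07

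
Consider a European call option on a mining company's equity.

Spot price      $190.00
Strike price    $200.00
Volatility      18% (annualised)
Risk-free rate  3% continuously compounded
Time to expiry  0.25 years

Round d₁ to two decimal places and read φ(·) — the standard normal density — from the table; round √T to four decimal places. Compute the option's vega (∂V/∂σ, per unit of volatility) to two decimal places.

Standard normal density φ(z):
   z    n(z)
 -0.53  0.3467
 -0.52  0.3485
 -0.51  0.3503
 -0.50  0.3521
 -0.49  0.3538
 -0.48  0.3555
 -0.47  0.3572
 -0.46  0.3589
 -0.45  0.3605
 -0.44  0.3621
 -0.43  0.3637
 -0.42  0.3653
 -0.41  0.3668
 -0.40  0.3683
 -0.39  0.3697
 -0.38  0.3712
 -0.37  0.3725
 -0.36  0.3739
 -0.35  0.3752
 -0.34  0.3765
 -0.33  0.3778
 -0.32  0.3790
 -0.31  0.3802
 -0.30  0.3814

T = 0.25;  σ√T = 0.0900
ln(S/K) + (r + σ²/2)T = ln(190/200) + (0.03 + 0.18²/2)·0.25 = -0.0513 + 0.0115 = -0.0397
d₁ = -0.0397 / 0.0900 = -0.4416 ≈ -0.44
√T = √0.25 = 0.5000
φ(d₁) = φ(-0.44) = 0.3621
vega = S·φ(d₁)·√T = 190·0.3621·0.5000 = 34.3995
(Call and put vega coincide under Black-Scholes.)

34.40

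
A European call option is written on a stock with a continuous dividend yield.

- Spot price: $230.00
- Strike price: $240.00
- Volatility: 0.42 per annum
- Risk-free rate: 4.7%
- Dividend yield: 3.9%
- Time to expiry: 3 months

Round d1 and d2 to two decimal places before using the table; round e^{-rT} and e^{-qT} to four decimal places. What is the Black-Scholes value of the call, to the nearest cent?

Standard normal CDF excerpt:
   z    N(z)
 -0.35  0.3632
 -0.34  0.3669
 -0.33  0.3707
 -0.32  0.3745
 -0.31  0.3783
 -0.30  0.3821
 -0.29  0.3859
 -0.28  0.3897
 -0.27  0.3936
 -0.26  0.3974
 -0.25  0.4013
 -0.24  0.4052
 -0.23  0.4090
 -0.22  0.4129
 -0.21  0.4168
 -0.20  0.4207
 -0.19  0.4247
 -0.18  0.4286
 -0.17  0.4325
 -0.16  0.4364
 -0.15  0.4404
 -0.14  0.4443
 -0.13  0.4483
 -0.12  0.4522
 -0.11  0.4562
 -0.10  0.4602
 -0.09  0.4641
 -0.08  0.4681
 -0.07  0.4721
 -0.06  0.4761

σ√T = 0.42 × 0.5000 = 0.2100
d₁ = [ln(230/240) + (0.047 − 0.039 + ½·0.42²)·0.25] / (σ√T) = (-0.0426 + 0.0240) / 0.2100 = -0.0881 ≈ -0.09
d₂ = -0.0881 − 0.2100 = -0.2981 ≈ -0.30
e^(−qT) = e^(−0.039·0.25) = 0.9903;  e^(−rT) = e^(−0.047·0.25) = 0.9883
C = 230·0.9903·N(-0.09) − 240·0.9883·N(-0.30) = 230·0.9903·0.4641 − 240·0.9883·0.3821 = 105.7076 − 90.6311 = 15.0765

$15.08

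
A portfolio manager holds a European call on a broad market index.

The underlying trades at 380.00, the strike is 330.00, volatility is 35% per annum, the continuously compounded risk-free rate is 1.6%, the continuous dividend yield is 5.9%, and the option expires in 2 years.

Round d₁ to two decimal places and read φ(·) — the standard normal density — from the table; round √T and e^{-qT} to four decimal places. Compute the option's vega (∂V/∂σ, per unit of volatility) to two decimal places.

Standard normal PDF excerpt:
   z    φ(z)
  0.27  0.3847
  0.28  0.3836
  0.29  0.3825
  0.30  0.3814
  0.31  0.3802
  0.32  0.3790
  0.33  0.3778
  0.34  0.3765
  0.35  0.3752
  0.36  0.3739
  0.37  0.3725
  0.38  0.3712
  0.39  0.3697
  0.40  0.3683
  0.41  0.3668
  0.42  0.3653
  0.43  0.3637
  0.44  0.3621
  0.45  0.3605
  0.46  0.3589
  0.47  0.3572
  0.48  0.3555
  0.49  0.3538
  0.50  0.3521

σ√T = 0.35 × 1.4142 = 0.4950
d₁ = [ln(380/330) + (0.016 − 0.059 + 0.35²/2)·2] / 0.4950 = [0.1411 + 0.0365] / 0.4950 = 0.3588 ⇒ 0.36
√T = √2 = 1.4142
φ(d₁) = φ(0.36) = 0.3739
e^(−qT) = e^(−0.059·2) = 0.8887
vega = S·e^(−qT)·φ(d₁)·√T = 380·0.8887·0.3739·1.4142 = 178.5686

178.57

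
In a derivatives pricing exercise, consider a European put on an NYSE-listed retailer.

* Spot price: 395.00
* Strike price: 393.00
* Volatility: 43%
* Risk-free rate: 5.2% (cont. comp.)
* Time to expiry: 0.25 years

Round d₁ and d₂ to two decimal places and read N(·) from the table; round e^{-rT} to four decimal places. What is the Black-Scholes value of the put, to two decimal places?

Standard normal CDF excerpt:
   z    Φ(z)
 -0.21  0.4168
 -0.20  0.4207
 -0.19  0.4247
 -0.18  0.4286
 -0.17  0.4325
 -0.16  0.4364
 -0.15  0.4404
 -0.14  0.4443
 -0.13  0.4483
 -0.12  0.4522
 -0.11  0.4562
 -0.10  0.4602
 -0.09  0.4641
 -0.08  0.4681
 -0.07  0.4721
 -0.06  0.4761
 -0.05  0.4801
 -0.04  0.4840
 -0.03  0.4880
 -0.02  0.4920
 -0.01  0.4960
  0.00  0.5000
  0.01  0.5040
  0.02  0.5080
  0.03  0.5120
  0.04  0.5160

29.31

T = 0.25;  σ√T = 0.2150
d₁ = [ln(395/393) + (0.052 + ½·0.43²)·0.25] / (σ√T) = (0.0051 + 0.0361) / 0.2150 = 0.1916 ≈ 0.19
d₂ = 0.1916 − 0.2150 = -0.0234 ≈ -0.02
e^(−rT) = e^(−0.052·0.25) = 0.9871
P = 393·0.9871·N(0.02) − 395·N(-0.19) = 393·0.9871·0.5080 − 395·0.4247 = 197.0686 − 167.7565 = 29.3121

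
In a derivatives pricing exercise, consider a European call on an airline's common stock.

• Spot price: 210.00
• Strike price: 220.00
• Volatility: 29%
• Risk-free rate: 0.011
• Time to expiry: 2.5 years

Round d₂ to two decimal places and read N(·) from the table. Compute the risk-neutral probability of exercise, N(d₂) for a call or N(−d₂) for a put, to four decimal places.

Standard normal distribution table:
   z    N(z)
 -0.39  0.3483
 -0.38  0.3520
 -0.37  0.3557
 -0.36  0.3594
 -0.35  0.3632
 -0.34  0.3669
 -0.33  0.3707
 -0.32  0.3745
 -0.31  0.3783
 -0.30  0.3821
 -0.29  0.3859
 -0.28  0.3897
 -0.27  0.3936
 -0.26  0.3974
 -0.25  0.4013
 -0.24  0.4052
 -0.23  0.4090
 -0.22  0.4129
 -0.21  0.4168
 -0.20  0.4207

0.3936

T = 2.5;  σ√T = 0.4585
d₁ = [ln(210/220) + (0.011 + 0.29²/2)·2.5] / 0.4585 = [-0.0465 + 0.1326] / 0.4585 = 0.1878 which rounds to 0.19
d₂ = d₁ − σ√T = 0.1878 − 0.4585 = -0.2707 which rounds to -0.27
Risk-neutral Pr[S_T > K] = N(d₂) = N(-0.27) = 0.3936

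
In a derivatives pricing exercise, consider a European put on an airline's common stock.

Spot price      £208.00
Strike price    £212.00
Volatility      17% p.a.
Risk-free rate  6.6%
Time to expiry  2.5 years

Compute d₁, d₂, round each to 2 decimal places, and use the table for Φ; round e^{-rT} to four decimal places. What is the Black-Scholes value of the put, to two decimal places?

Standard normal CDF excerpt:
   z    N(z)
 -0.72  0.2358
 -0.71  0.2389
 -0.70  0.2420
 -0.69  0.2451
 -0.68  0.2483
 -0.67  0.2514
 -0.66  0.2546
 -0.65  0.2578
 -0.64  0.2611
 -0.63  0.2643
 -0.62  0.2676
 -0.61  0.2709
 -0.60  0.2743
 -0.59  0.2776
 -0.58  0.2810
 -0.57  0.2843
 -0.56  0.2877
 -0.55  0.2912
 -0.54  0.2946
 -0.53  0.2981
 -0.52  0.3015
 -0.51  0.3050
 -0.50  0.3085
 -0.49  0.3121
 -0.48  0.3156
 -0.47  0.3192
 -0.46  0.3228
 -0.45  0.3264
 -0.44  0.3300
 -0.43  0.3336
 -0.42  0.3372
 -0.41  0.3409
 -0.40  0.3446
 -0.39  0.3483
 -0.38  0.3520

σ√T = 0.17·√2.5 = 0.2688
d₁ = [ln(208/212) + (0.066 + ½·0.17²)·2.5] / (σ√T) = (-0.0190 + 0.2011) / 0.2688 = 0.6774 → 0.68
d₂ = 0.6774 − 0.2688 = 0.4086 → 0.41
e^(−rT) = e^(−0.066·2.5) = 0.8479
P = 212·0.8479·N(-0.41) − 208·N(-0.68) = 212·0.8479·0.3409 − 208·0.2483 = 61.2784 − 51.6464 = 9.6320

£9.63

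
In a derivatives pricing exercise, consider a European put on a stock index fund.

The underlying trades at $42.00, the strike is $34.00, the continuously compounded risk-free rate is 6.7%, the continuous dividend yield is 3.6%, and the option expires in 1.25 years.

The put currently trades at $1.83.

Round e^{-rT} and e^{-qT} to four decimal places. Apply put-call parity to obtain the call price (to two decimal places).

e^(−qT) = e^(−0.036·1.25) = 0.9560;  e^(−rT) = e^(−0.067·1.25) = 0.9197
Put-call parity: C − P = S·e^(−qT) − K·e^(−rT) = 42·0.9560 − 34·0.9197 = 40.1520 − 31.2698 = 8.8822
C = P + (C − P) = 1.83 + (8.8822) = 10.7122

$10.71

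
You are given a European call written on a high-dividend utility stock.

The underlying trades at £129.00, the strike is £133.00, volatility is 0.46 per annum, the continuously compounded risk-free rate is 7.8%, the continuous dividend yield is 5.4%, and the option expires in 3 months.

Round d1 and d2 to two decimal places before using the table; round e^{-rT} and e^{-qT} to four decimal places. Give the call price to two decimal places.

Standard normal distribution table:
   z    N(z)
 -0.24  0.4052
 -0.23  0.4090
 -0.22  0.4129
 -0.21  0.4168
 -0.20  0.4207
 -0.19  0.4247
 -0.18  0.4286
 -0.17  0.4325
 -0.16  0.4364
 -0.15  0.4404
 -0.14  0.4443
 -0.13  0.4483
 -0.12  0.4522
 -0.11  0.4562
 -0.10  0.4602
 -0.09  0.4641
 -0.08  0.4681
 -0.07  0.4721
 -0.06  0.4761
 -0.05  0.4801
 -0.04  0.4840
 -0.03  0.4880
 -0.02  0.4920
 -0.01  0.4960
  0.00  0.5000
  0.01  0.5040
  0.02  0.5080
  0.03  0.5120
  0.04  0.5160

£10.29

T = 0.25;  σ√T = 0.2300
d₁ = [ln(129/133) + (0.078 − 0.054 + 0.46²/2)·0.25] / 0.2300 = [-0.0305 + 0.0324] / 0.2300 = 0.0083 ≈ 0.01
d₂ = d₁ − σ√T = 0.0083 − 0.2300 = -0.2217 ≈ -0.22
exp(−qT) = exp(−0.054·0.25) = 0.9866;  exp(−rT) = exp(−0.078·0.25) = 0.9807
C = 129·0.9866·N(0.01) − 133·0.9807·N(-0.22) = 129·0.9866·0.5040 − 133·0.9807·0.4129 = 64.1448 − 53.8558 = 10.2890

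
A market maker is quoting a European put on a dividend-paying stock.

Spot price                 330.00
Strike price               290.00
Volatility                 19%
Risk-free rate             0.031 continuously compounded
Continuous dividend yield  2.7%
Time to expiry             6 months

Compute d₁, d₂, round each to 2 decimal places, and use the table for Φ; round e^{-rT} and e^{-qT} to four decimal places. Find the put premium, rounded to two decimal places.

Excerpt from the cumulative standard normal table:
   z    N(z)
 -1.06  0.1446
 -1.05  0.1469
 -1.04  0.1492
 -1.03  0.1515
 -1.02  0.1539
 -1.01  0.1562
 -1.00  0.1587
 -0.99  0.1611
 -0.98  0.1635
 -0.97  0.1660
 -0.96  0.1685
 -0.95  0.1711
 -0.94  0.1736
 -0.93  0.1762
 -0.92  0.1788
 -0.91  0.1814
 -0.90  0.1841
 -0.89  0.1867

3.22

σ√T = 0.19·√0.5 = 0.1344
d₁ = [ln(330/290) + (0.031 − 0.027 + ½·0.19²)·0.5] / (σ√T) = (0.1292 + 0.0110) / 0.1344 = 1.0438 ⇒ 1.04
d₂ = 1.0438 − 0.1344 = 0.9095 ⇒ 0.91
exp(−qT) = exp(−0.027·0.5) = 0.9866;  exp(−rT) = exp(−0.031·0.5) = 0.9846
N(−d₂) = N(-0.91) = 0.1814;  N(−d₁) = N(-1.04) = 0.1492
P = 290·0.9846·0.1814 − 330·0.9866·0.1492 = 51.7959 − 48.5762 = 3.2196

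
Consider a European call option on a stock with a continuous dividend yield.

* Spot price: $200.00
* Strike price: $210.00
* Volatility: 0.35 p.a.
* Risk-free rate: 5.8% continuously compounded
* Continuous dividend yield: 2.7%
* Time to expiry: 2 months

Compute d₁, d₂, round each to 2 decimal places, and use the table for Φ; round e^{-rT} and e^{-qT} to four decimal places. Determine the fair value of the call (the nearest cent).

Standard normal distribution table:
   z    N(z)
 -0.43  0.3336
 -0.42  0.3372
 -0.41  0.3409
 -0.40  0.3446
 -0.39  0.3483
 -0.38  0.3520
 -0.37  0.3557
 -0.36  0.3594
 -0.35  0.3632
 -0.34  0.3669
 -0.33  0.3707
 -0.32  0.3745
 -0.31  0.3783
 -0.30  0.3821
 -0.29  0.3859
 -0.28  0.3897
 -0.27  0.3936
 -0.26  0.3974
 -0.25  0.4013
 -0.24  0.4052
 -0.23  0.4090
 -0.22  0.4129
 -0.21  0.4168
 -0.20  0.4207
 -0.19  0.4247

σ√T = 0.35 × 0.4082 = 0.1429
d₁ = [ln(200/210) + (0.058 − 0.027 + 0.35²/2)·0.1667] / 0.1429 = [-0.0488 + 0.0154] / 0.1429 = -0.2339 ≈ -0.23
d₂ = d₁ − σ√T = -0.2339 − 0.1429 = -0.3767 ≈ -0.38
exp(−qT) = exp(−0.027·0.1667) = 0.9955;  exp(−rT) = exp(−0.058·0.1667) = 0.9904
N(d₁) = N(-0.23) = 0.4090;  N(d₂) = N(-0.38) = 0.3520
C = 200·0.9955·0.4090 − 210·0.9904·0.3520 = 81.4319 − 73.2104 = 8.2215

$8.22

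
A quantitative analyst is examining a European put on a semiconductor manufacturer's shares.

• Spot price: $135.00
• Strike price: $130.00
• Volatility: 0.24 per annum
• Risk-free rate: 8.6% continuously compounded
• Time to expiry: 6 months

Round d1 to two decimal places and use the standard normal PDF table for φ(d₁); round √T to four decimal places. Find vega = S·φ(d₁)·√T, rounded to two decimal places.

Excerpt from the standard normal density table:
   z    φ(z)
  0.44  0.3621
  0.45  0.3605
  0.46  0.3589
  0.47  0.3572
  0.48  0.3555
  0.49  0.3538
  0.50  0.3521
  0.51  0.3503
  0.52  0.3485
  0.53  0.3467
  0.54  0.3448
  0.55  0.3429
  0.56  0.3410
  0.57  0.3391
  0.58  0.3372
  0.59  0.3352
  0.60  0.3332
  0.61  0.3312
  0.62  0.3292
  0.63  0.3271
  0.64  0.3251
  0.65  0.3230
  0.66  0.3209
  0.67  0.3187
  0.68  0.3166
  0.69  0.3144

32.55

σ√T = 0.24 × 0.7071 = 0.1697
ln(S/K) + (r + σ²/2)T = ln(135/130) + (0.086 + 0.24²/2)·0.5 = 0.0377 + 0.0574 = 0.0951
d₁ = 0.0951 / 0.1697 = 0.5606 → 0.56
√T = √0.5 = 0.7071
φ(d₁) = φ(0.56) = 0.3410
vega = S·φ(d₁)·√T = 135·0.3410·0.7071 = 32.5513
(The call has the same vega.)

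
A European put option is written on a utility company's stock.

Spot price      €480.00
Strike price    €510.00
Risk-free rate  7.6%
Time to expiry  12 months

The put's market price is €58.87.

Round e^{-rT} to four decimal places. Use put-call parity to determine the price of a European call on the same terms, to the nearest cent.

€66.20

exp(−rT) = exp(−0.076·1) = 0.9268
Put-call parity: C − P = S − K·e^(−rT) = 480 − 510·0.9268 = 480 − 472.6680 = 7.3320
C = P + (C − P) = 58.87 + (7.3320) = 66.2020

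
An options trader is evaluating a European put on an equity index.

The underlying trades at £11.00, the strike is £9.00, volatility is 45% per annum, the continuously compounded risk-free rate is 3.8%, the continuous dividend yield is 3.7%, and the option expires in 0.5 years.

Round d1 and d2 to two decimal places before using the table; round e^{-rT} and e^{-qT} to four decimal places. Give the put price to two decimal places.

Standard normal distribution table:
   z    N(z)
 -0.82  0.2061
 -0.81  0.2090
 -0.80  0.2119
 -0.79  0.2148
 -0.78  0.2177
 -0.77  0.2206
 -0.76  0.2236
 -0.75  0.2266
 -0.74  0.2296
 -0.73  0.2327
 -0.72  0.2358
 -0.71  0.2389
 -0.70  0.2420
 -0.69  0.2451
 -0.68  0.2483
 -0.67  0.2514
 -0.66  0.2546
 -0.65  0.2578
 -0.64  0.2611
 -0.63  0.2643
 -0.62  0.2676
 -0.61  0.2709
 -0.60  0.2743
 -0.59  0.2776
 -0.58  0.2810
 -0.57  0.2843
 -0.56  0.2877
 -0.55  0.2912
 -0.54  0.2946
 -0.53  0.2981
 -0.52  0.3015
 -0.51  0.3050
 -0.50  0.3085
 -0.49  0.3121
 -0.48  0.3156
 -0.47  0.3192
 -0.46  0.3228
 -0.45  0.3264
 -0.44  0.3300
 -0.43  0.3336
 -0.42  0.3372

T = 0.5;  σ√T = 0.3182
ln(S/K) + (r − q + σ²/2)T = ln(11/9) + (0.038 − 0.037 + 0.45²/2)·0.5 = 0.2007 + 0.0511 = 0.2518
d₁ = 0.2518 / 0.3182 = 0.7913 ⇒ 0.79
d₂ = d₁ − σ√T = 0.7913 − 0.3182 = 0.4731 ⇒ 0.47
exp(−qT) = exp(−0.037·0.5) = 0.9817;  exp(−rT) = exp(−0.038·0.5) = 0.9812
N(−d₂) = N(-0.47) = 0.3192;  N(−d₁) = N(-0.79) = 0.2148
P = 9·0.9812·0.3192 − 11·0.9817·0.2148 = 2.8188 − 2.3196 = 0.4992

£0.50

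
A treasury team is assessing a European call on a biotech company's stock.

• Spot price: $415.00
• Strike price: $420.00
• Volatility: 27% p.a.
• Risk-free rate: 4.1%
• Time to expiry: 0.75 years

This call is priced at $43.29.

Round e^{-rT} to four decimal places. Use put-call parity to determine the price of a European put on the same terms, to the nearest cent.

exp(−rT) = exp(−0.041·0.75) = 0.9697
Put-call parity: C − P = S − K·e^(−rT) = 415 − 420·0.9697 = 415 − 407.2740 = 7.7260
P = C − (C − P) = 43.29 − (7.7260) = 35.5640

$35.56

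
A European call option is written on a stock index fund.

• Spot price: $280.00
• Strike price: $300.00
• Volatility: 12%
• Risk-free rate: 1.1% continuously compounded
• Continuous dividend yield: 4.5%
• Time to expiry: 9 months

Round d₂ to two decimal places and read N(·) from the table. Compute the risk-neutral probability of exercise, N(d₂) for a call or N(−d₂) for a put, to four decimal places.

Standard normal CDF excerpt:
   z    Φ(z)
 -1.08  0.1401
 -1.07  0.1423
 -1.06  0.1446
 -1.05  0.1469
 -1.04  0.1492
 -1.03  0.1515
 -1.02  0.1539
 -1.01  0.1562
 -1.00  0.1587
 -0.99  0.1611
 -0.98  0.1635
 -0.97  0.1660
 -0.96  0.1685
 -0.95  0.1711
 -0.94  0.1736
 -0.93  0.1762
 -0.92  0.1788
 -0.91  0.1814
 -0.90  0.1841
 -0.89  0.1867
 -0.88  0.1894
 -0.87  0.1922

0.1685

T = 0.75;  σ√T = 0.1039
d₁ = [ln(280/300) + (0.011 − 0.045 + ½·0.12²)·0.75] / (σ√T) = (-0.0690 − 0.0201) / 0.1039 = -0.8573 → -0.86
d₂ = -0.8573 − 0.1039 = -0.9612 → -0.96
Risk-neutral Pr[S_T > K] = N(d₂) = N(-0.96) = 0.1685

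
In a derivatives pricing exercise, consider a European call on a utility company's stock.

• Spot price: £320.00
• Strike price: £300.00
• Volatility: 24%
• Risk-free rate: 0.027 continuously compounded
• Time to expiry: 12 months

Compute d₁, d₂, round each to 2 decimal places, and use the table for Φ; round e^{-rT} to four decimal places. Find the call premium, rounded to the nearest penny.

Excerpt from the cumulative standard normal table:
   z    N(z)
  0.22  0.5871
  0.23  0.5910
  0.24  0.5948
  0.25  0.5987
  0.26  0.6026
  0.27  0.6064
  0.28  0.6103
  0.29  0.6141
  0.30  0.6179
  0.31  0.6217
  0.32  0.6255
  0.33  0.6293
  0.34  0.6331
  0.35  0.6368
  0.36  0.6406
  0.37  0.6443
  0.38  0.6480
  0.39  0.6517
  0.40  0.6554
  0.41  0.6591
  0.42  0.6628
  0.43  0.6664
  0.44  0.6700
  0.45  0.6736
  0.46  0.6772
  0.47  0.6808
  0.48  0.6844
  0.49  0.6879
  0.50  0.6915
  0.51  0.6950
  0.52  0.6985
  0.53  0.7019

£45.31

σ√T = 0.24 × 1.0000 = 0.2400
d₁ = [ln(320/300) + (0.027 + 0.24²/2)·1] / 0.2400 = [0.0645 + 0.0558] / 0.2400 = 0.5014 which rounds to 0.50
d₂ = d₁ − σ√T = 0.5014 − 0.2400 = 0.2614 which rounds to 0.26
exp(−rT) = exp(−0.027·1) = 0.9734
N(d₁) = N(0.50) = 0.6915;  N(d₂) = N(0.26) = 0.6026
C = 320·0.6915 − 300·0.9734·0.6026 = 221.2800 − 175.9713 = 45.3087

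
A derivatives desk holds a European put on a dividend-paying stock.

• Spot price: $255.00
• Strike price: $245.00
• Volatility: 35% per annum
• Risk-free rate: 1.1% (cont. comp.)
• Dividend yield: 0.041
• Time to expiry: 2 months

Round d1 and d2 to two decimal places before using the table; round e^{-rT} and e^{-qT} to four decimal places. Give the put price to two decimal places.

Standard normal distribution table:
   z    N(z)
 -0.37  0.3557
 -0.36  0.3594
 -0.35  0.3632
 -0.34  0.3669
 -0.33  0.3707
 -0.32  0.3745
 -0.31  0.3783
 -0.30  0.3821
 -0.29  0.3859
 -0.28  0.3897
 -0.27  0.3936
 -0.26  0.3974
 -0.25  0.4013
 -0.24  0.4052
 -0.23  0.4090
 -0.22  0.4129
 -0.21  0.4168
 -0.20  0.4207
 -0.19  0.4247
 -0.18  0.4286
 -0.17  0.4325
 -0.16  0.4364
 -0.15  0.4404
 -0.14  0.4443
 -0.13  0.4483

$10.92

T = 0.1667;  σ√T = 0.1429
d₁ = [ln(255/245) + (0.011 − 0.041 + ½·0.35²)·0.1667] / (σ√T) = (0.0400 + 0.0052) / 0.1429 = 0.3164 ⇒ 0.32
d₂ = 0.3164 − 0.1429 = 0.1735 ⇒ 0.17
e^(−qT) = e^(−0.041·0.1667) = 0.9932;  e^(−rT) = e^(−0.011·0.1667) = 0.9982
P = 245·0.9982·N(-0.17) − 255·0.9932·N(-0.32) = 245·0.9982·0.4325 − 255·0.9932·0.3745 = 105.7718 − 94.8481 = 10.9237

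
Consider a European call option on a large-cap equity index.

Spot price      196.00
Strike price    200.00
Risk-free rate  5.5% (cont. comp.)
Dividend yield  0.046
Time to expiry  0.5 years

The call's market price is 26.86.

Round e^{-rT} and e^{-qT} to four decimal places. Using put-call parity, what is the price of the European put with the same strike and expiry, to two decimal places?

e^(−qT) = e^(−0.046·0.5) = 0.9773;  e^(−rT) = e^(−0.055·0.5) = 0.9729
Put-call parity: C − P = S·e^(−qT) − K·e^(−rT) = 196·0.9773 − 200·0.9729 = 191.5508 − 194.5800 = -3.0292
P = C − (C − P) = 26.86 − (-3.0292) = 29.8892

29.89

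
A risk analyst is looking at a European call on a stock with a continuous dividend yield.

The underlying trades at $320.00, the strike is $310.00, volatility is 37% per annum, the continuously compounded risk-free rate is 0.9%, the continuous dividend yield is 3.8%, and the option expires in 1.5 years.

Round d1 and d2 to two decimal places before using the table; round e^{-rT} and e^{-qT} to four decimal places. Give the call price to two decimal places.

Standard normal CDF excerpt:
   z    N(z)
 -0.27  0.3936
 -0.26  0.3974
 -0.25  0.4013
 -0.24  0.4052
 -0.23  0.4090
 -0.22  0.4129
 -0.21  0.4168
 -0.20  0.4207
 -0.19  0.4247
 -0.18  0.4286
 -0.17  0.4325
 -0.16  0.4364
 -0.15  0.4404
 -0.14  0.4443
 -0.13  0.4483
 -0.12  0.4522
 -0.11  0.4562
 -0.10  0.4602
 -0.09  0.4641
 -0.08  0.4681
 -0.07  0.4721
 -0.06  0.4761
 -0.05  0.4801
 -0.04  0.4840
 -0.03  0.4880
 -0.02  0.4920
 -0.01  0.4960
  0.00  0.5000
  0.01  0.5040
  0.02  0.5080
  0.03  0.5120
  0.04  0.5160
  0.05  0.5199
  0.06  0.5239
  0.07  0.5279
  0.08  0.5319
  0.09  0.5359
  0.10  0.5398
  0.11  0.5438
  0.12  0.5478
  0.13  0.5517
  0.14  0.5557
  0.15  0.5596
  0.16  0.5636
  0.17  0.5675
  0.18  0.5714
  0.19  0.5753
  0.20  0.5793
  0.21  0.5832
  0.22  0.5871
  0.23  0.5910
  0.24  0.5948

$52.37

σ√T = 0.37·√1.5 = 0.4532
d₁ = [ln(320/310) + (0.009 − 0.038 + 0.37²/2)·1.5] / 0.4532 = [0.0317 + 0.0592] / 0.4532 = 0.2006 → 0.20
d₂ = d₁ − σ√T = 0.2006 − 0.4532 = -0.2525 → -0.25
e^(−qT) = e^(−0.038·1.5) = 0.9446;  e^(−rT) = e^(−0.009·1.5) = 0.9866
N(d₁) = N(0.20) = 0.5793;  N(d₂) = N(-0.25) = 0.4013
C = 320·0.9446·0.5793 − 310·0.9866·0.4013 = 175.1062 − 122.7360 = 52.3702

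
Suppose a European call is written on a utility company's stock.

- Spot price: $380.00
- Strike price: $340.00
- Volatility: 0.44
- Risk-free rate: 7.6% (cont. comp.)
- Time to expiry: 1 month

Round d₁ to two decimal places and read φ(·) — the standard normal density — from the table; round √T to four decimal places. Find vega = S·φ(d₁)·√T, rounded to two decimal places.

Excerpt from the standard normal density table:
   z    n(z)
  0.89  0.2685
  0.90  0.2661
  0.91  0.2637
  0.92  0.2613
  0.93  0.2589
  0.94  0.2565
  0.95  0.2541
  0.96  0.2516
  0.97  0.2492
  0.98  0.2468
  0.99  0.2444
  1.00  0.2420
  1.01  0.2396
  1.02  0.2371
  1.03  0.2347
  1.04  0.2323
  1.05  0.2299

26.81

σ√T = 0.44·√0.08333 = 0.1270
d₁ = [ln(380/340) + (0.076 + 0.44²/2)·0.08333] / 0.1270 = [0.1112 + 0.0144] / 0.1270 = 0.9890 → 0.99
√T = √0.08333 = 0.2887
φ(d₁) = φ(0.99) = 0.2444
vega = S·φ(d₁)·√T = 380·0.2444·0.2887 = 26.8121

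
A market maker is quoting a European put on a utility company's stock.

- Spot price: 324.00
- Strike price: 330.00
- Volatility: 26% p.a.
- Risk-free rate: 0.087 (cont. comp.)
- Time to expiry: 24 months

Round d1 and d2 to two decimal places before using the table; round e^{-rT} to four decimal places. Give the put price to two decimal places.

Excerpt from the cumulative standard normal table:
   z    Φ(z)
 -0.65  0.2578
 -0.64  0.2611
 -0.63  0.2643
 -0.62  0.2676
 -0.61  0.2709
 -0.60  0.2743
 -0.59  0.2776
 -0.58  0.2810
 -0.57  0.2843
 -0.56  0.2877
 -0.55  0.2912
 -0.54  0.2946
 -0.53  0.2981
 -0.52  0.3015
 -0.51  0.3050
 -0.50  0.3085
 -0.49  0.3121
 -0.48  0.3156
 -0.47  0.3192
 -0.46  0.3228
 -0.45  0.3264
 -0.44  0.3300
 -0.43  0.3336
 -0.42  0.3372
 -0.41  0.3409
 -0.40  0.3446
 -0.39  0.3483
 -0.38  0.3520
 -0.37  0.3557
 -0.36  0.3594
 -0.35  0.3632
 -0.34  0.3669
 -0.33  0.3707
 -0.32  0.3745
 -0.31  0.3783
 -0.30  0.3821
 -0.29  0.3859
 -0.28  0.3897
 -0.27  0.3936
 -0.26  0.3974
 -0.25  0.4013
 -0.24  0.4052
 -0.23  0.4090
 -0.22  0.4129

24.59

σ√T = 0.26 × 1.4142 = 0.3677
ln(S/K) + (r + σ²/2)T = ln(324/330) + (0.087 + 0.26²/2)·2 = -0.0183 + 0.2416 = 0.2233
d₁ = 0.2233 / 0.3677 = 0.6072 ≈ 0.61
d₂ = d₁ − σ√T = 0.6072 − 0.3677 = 0.2395 ≈ 0.24
e^(−rT) = e^(−0.087·2) = 0.8403
N(−d₂) = N(-0.24) = 0.4052;  N(−d₁) = N(-0.61) = 0.2709
P = 330·0.8403·0.4052 − 324·0.2709 = 112.3616 − 87.7716 = 24.5900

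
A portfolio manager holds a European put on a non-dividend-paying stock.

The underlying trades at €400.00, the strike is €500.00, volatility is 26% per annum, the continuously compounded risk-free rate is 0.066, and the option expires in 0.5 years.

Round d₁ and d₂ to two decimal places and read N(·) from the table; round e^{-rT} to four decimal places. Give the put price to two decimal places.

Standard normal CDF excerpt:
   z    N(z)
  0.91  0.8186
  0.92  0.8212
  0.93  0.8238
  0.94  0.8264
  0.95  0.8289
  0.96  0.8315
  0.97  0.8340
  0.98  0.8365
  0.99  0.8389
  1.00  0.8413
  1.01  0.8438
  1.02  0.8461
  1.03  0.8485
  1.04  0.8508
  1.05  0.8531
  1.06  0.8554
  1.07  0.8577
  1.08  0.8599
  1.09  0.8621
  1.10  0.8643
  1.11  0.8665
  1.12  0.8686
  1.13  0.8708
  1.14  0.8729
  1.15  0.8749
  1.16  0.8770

€90.69

T = 0.5;  σ√T = 0.1838
ln(S/K) + (r + σ²/2)T = ln(400/500) + (0.066 + 0.26²/2)·0.5 = -0.2231 + 0.0499 = -0.1732
d₁ = -0.1732 / 0.1838 = -0.9423 ≈ -0.94
d₂ = d₁ − σ√T = -0.9423 − 0.1838 = -1.1262 ≈ -1.13
e^(−rT) = e^(−0.066·0.5) = 0.9675
P = 500·0.9675·N(1.13) − 400·N(0.94) = 500·0.9675·0.8708 − 400·0.8264 = 421.2495 − 330.5600 = 90.6895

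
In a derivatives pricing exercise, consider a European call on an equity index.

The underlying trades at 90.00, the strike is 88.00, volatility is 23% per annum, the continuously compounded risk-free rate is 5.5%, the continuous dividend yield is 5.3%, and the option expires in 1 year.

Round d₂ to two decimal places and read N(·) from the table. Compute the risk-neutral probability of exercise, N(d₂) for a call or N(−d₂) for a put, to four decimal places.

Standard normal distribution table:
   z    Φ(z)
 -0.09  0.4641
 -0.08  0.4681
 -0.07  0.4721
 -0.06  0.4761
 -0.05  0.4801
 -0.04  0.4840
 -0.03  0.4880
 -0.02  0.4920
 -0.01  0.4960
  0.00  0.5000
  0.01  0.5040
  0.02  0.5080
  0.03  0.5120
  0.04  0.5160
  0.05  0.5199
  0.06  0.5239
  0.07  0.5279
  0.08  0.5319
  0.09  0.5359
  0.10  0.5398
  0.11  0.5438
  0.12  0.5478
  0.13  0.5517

σ√T = 0.23·√1 = 0.2300
ln(S/K) + (r − q + σ²/2)T = ln(90/88) + (0.055 − 0.053 + 0.23²/2)·1 = 0.0225 + 0.0285 = 0.0509
d₁ = 0.0509 / 0.2300 = 0.2214 → 0.22
d₂ = d₁ − σ√T = 0.2214 − 0.2300 = -0.0086 → -0.01
Pr(exercise) under Q = N(d₂) = 0.4960

0.4960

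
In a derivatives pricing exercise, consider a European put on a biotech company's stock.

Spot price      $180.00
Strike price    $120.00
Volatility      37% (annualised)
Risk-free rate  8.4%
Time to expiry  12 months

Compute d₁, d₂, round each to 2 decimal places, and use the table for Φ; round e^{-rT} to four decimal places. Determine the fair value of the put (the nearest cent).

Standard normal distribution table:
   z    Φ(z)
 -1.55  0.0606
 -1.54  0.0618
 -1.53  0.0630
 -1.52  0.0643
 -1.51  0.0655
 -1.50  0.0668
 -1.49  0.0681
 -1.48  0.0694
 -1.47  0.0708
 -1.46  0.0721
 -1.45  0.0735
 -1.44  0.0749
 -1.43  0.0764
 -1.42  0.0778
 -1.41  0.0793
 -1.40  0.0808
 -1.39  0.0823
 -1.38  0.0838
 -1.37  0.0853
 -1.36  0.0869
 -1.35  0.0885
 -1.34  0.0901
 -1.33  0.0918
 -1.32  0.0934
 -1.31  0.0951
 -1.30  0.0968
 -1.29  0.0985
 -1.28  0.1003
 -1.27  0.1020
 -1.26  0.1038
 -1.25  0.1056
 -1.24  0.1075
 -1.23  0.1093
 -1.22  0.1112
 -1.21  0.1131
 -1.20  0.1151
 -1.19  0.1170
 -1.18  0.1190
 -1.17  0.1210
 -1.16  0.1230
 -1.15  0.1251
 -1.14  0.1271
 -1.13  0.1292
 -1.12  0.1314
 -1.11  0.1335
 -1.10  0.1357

$2.23

T = 1;  σ√T = 0.3700
d₁ = [ln(180/120) + (0.084 + 0.37²/2)·1] / 0.3700 = [0.4055 + 0.1525] / 0.3700 = 1.5079 ≈ 1.51
d₂ = d₁ − σ√T = 1.5079 − 0.3700 = 1.1379 ≈ 1.14
exp(−rT) = exp(−0.084·1) = 0.9194
P = 120·0.9194·N(-1.14) − 180·N(-1.51) = 120·0.9194·0.1271 − 180·0.0655 = 14.0227 − 11.7900 = 2.2327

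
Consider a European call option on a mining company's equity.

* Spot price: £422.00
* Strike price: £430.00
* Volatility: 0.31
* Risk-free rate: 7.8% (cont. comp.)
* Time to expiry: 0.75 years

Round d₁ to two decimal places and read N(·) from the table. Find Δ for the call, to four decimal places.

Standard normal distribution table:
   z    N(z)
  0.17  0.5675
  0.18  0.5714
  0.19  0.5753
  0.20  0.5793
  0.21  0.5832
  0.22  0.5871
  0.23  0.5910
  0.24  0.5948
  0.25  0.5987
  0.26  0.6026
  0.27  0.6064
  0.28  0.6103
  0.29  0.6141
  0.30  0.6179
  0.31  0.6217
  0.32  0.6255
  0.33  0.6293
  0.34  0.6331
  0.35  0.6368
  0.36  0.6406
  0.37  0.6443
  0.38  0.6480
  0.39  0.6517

σ√T = 0.31·√0.75 = 0.2685
d₁ = [ln(422/430) + (0.078 + ½·0.31²)·0.75] / (σ√T) = (-0.0188 + 0.0945) / 0.2685 = 0.2822 → 0.28
N(d₁) = N(0.28) = 0.6103
Δ_call = N(d₁) = 0.6103

0.6103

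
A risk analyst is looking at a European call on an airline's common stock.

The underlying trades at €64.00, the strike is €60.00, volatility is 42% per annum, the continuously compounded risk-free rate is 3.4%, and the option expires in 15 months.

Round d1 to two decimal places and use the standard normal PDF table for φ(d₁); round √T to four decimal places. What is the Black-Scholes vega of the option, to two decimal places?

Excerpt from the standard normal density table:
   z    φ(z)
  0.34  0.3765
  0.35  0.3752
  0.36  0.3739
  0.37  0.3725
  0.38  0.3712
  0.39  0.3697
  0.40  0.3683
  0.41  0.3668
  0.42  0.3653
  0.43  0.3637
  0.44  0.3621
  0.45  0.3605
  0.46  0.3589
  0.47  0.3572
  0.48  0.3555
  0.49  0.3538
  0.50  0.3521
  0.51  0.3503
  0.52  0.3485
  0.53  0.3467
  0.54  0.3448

σ√T = 0.42·√1.25 = 0.4696
d₁ = [ln(64/60) + (0.034 + ½·0.42²)·1.25] / (σ√T) = (0.0645 + 0.1527) / 0.4696 = 0.4627 ⇒ 0.46
√T = √1.25 = 1.1180
φ(d₁) = φ(0.46) = 0.3589
vega = S·φ(d₁)·√T = 64·0.3589·1.1180 = 25.6800

25.68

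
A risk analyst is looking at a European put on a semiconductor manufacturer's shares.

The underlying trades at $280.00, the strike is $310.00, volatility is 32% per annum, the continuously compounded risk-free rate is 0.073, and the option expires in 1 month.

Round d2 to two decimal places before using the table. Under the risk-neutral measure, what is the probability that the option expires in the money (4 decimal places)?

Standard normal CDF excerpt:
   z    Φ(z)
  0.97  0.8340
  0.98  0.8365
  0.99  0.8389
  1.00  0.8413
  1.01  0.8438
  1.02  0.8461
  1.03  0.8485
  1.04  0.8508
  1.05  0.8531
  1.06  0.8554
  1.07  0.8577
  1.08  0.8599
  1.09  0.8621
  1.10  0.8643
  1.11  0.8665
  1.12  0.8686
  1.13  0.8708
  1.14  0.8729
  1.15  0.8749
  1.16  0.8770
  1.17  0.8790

0.8599

σ√T = 0.32·√0.08333 = 0.0924
d₁ = [ln(280/310) + (0.073 + 0.32²/2)·0.08333] / 0.0924 = [-0.1018 + 0.0103] / 0.0924 = -0.9898 which rounds to -0.99
d₂ = d₁ − σ√T = -0.9898 − 0.0924 = -1.0822 which rounds to -1.08
Risk-neutral Pr[S_T < K] = N(−d₂) = N(1.08) = 0.8599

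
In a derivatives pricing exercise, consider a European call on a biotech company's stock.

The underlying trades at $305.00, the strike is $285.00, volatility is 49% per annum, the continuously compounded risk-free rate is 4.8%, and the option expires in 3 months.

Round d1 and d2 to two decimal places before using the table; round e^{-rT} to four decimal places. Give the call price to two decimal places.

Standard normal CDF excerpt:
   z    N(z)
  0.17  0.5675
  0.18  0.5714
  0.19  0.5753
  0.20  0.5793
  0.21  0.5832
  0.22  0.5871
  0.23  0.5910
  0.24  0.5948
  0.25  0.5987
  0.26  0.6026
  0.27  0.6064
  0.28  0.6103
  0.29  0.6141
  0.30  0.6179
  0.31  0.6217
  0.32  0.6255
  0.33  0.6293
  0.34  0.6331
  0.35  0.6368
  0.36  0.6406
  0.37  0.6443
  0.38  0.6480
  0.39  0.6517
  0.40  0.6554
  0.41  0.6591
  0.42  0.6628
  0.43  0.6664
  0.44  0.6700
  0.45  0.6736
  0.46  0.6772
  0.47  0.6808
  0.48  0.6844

σ√T = 0.49·√0.25 = 0.2450
d₁ = [ln(305/285) + (0.048 + ½·0.49²)·0.25] / (σ√T) = (0.0678 + 0.0420) / 0.2450 = 0.4483 ≈ 0.45
d₂ = 0.4483 − 0.2450 = 0.2033 ≈ 0.20
e^(−rT) = e^(−0.048·0.25) = 0.9881
C = 305·N(0.45) − 285·0.9881·N(0.20) = 305·0.6736 − 285·0.9881·0.5793 = 205.4480 − 163.1358 = 42.3122

$42.31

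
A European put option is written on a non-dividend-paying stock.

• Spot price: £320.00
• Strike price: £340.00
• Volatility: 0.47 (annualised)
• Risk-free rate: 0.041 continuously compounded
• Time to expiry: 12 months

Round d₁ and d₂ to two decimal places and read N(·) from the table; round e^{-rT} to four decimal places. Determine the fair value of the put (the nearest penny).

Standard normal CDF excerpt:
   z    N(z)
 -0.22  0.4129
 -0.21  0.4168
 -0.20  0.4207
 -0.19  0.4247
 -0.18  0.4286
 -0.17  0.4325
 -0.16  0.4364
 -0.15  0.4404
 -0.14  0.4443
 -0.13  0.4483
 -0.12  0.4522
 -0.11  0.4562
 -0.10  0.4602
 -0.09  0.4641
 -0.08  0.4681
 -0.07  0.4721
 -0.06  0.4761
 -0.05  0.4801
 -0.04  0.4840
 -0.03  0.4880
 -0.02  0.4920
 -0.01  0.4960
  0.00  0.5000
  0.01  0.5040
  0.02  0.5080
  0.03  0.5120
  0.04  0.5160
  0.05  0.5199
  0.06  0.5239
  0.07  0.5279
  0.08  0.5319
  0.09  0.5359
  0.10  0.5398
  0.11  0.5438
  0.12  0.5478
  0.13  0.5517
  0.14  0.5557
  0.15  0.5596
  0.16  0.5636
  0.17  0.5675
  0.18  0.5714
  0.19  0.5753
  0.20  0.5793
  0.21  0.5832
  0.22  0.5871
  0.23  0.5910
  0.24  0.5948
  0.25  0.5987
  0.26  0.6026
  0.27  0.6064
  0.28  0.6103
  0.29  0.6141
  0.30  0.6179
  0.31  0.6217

£63.26

σ√T = 0.47 × 1.0000 = 0.4700
d₁ = [ln(320/340) + (0.041 + ½·0.47²)·1] / (σ√T) = (-0.0606 + 0.1515) / 0.4700 = 0.1932 which rounds to 0.19
d₂ = 0.1932 − 0.4700 = -0.2768 which rounds to -0.28
exp(−rT) = exp(−0.041·1) = 0.9598
P = 340·0.9598·N(0.28) − 320·N(-0.19) = 340·0.9598·0.6103 − 320·0.4247 = 199.1604 − 135.9040 = 63.2564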